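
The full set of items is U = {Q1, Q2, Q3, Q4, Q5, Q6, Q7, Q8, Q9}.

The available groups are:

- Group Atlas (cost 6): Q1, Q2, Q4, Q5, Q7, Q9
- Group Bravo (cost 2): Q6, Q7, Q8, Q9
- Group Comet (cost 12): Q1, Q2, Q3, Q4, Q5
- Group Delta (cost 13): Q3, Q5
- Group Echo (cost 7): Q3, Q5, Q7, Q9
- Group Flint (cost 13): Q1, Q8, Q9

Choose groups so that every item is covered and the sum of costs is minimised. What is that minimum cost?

14

Bravo, Comet together cover every item (Bravo ∪ Comet = {Q1, Q2, Q3, Q4, Q5, Q6, Q7, Q8, Q9}); total cost 2 + 12 = 14.
The greedy pick Bravo, Atlas, Echo costs 15; no covering selection beats 14.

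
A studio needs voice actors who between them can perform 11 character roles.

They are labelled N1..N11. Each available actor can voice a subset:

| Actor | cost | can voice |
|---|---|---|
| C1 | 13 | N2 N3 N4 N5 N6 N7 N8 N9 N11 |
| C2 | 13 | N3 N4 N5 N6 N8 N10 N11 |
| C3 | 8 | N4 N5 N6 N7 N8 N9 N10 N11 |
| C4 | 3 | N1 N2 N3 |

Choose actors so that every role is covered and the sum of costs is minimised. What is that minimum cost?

11

C3, C4 together cover every role (C3 ∪ C4 = {N1, N2, N3, N4, N5, N6, N7, N8, N9, N10, N11}); total cost 8 + 3 = 11.
No covering selection has total cost below 11.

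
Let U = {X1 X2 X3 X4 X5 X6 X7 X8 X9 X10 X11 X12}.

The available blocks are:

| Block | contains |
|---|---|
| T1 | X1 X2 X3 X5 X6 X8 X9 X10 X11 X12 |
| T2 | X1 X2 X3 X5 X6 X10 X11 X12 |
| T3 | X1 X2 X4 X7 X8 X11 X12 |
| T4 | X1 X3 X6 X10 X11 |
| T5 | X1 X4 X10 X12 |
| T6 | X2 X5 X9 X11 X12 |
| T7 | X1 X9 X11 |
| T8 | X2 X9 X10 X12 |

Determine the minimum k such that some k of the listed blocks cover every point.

T1 and T3 cover everything between them: the union {X1, X2, X3, X4, X5, X6, X7, X8, X9, X10, X11, X12} is all of U.
No single block has all 12 points (the largest, T1, has 10), so 2 is optimal.

2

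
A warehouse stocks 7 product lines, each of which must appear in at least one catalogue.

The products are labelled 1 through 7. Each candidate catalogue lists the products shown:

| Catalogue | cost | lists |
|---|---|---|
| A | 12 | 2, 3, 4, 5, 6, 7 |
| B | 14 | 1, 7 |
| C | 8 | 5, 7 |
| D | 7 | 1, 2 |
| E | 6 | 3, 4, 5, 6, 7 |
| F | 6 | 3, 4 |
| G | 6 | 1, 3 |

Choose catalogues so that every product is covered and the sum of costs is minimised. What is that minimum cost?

13

D, E together cover every product (D ∪ E = {1, 2, 3, 4, 5, 6, 7}); total cost 7 + 6 = 13.
No covering selection has total cost below 13.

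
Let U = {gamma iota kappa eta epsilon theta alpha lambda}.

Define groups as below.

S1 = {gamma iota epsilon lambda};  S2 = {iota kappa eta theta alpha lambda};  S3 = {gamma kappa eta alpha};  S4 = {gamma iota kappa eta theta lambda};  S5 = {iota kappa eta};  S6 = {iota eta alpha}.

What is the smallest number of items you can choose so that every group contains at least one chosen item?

H = {gamma, iota} meets every group (each contains at least one member of H), and |H| = 2.
No single item lies in every group, so at least 2 are needed and 2 is optimal.

2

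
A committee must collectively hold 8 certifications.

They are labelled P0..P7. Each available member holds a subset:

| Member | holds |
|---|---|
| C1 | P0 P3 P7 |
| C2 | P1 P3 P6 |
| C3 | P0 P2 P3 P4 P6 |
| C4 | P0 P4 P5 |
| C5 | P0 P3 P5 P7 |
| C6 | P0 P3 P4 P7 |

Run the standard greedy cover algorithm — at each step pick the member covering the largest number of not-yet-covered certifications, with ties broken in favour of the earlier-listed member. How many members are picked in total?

3

Greedy: pick C3 (covers 5 new) → pick C5 (covers 2 new) → pick C2 (covers 1 new). Total picks: 3.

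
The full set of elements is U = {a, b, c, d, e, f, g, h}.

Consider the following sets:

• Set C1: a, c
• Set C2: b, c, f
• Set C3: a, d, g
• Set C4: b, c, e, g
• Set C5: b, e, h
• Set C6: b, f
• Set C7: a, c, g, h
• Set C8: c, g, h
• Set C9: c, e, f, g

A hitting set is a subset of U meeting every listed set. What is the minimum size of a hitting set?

3

Take T = {a, b, c}. Each listed set contains at least one of these, so T is a hitting set of size 3.
No choice of 2 elements meets every set, so 3 is the minimum.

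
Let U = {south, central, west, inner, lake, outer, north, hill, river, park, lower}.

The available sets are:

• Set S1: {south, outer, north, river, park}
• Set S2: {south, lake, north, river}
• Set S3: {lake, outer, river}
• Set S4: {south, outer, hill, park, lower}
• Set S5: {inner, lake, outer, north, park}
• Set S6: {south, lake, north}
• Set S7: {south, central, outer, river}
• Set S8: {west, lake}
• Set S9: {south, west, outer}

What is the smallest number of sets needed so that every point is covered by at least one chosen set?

4

S4, S5, S7, and S8 cover everything between them: the union {south, central, west, inner, lake, outer, north, hill, river, park, lower} is all of U.
No 3 of the 9 sets cover everything (all 84 combinations miss at least one point), so 4 is optimal.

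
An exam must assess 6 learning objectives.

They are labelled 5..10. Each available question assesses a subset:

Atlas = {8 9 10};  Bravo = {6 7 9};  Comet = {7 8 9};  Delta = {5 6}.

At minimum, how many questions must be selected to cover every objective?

3

Take {Atlas, Bravo, Delta}. Their union is {5, 6, 7, 8, 9, 10}, which is all 6 objectives.
Only Delta contains 5, so Delta is forced; the remaining 4 objectives need at least 2 more questions (each remaining question adds at most 3) — so at least 3 questions are needed, and 3 is optimal.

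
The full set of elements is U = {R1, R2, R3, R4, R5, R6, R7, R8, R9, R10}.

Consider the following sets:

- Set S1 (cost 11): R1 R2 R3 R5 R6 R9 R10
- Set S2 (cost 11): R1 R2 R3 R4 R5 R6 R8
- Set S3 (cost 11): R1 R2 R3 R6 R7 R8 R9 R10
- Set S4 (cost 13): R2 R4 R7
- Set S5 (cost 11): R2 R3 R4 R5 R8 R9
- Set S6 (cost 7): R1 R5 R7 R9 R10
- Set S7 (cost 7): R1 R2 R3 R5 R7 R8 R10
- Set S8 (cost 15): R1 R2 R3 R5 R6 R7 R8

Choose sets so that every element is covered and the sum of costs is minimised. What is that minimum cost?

18

S2, S6 together cover every element (S2 ∪ S6 = {R1, R2, R3, R4, R5, R6, R7, R8, R9, R10}); total cost 11 + 7 = 18.
The greedy pick S7, S1, S2 costs 29; no covering selection beats 18.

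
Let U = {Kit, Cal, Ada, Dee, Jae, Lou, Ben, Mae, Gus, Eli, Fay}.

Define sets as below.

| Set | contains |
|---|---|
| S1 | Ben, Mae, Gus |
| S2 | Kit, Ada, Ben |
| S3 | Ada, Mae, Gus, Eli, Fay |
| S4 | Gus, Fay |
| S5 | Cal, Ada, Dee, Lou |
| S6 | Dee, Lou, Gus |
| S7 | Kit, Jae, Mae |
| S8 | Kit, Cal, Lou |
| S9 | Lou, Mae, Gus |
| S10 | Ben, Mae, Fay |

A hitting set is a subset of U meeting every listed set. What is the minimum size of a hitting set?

H = {Kit, Lou, Ben, Gus} meets every set (each contains at least one member of H), and |H| = 4.
No choice of 3 points meets every set, so 4 is the minimum.

4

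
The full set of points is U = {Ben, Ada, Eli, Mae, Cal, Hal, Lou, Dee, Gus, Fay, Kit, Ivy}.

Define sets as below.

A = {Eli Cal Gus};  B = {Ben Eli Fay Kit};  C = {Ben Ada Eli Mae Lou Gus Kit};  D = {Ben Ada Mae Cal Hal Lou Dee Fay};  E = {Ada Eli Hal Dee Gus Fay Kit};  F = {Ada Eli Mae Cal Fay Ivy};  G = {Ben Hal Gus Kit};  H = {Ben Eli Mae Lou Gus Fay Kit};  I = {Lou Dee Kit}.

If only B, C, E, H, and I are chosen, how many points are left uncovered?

Union of B, C, E, H, I = {Ben, Ada, Eli, Mae, Hal, Lou, Dee, Gus, Fay, Kit}.
Not covered: Cal, Ivy — 2 points.

2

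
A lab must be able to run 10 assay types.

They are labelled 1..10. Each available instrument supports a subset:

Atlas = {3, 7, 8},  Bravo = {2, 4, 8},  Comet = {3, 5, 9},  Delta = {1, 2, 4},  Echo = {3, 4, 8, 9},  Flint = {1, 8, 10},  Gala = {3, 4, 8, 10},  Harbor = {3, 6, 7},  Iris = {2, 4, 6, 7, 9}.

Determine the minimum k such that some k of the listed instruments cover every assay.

3

Comet and Flint and Iris together: Comet ∪ Flint ∪ Iris = {1, 2, 3, 4, 5, 6, 7, 8, 9, 10} — every assay is covered.
Only Comet contains 5, so Comet is forced; the remaining 7 assays need at least 2 more instruments (each remaining instrument adds at most 4) — so at least 3 instruments are needed, and 3 is optimal.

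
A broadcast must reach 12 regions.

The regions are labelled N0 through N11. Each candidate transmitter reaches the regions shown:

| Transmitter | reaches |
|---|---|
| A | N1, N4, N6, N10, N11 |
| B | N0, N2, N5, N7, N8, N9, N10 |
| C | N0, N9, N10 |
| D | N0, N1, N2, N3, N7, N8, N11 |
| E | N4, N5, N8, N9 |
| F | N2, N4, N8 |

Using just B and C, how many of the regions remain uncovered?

5

Union of B, C = {N0, N2, N5, N7, N8, N9, N10}.
Not covered: N1, N3, N4, N6, N11 — 5 regions.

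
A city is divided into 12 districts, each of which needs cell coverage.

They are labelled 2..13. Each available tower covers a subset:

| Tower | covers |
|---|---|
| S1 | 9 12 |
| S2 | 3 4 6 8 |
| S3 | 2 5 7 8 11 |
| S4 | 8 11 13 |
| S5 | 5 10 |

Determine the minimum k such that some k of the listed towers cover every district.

Take {S1, S2, S3, S4, S5}. Their union is {2, 3, 4, 5, 6, 7, 8, 9, 10, 11, 12, 13}, which is all 12 districts.
No 4 of the 5 towers cover everything (all 5 combinations miss at least one district), so 5 is optimal.

5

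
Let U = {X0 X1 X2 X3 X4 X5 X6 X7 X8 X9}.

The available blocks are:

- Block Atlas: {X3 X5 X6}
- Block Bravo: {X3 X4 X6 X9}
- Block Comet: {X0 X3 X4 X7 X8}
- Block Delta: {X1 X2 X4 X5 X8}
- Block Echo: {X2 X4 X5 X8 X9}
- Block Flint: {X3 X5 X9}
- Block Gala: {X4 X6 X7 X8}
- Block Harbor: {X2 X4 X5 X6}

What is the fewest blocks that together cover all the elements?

3

Bravo and Comet and Delta together: Bravo ∪ Comet ∪ Delta = {X0, X1, X2, X3, X4, X5, X6, X7, X8, X9} — every element is covered.
Only Comet contains X0, so Comet is forced; the remaining 5 elements need at least 2 more blocks (each remaining block adds at most 3) — so at least 3 blocks are needed, and 3 is optimal.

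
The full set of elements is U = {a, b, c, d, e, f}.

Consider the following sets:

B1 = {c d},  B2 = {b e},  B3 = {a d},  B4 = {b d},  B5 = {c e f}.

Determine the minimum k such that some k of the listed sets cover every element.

B2 and B3 and B5 together: B2 ∪ B3 ∪ B5 = {a, b, c, d, e, f} — every element is covered.
Only B3 contains a, so B3 is forced; the remaining 4 elements need at least 2 more sets (each remaining set adds at most 3) — so at least 3 sets are needed, and 3 is optimal.

3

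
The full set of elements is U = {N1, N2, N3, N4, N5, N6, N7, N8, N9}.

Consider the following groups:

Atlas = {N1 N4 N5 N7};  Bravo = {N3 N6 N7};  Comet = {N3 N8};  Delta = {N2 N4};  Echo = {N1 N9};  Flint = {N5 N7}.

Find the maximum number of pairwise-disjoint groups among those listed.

Comet, Delta, Echo, Flint are pairwise disjoint (Comet={N3,N8}; Delta={N2,N4}; Echo={N1,N9}; Flint={N5,N7}).
Every remaining group overlaps one of these, and no 5 of the listed groups are pairwise disjoint, so 4 is the maximum.

4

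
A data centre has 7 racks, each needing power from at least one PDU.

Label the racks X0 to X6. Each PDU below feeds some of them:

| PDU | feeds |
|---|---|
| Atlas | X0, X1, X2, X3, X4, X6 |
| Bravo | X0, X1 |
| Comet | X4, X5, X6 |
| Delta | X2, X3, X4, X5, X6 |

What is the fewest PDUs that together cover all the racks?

Atlas and Comet together: Atlas ∪ Comet = {X0, X1, X2, X3, X4, X5, X6} — every rack is covered.
No single PDU has all 7 racks (the largest, Atlas, has 6), so 2 is optimal.

2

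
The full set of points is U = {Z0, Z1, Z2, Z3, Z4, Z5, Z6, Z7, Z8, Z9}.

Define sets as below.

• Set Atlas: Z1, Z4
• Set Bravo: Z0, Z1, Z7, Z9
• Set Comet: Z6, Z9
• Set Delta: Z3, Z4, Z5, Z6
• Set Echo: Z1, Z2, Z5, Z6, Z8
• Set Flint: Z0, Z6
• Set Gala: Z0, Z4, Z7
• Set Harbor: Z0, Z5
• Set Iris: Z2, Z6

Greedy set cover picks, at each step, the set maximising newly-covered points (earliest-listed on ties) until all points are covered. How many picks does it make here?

3

Greedy: pick Echo (covers 5 new) → pick Bravo (covers 3 new) → pick Delta (covers 2 new). Total picks: 3.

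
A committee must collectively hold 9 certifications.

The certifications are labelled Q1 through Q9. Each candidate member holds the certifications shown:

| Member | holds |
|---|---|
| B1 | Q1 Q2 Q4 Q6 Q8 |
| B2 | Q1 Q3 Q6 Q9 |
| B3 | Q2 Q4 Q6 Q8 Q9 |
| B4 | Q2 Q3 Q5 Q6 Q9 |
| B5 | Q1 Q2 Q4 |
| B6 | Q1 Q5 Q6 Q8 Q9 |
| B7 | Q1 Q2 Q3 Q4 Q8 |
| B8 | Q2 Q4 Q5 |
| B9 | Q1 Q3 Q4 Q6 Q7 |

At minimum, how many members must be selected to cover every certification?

3

B3 and B4 and B9 together: B3 ∪ B4 ∪ B9 = {Q1, Q2, Q3, Q4, Q5, Q6, Q7, Q8, Q9} — every certification is covered.
Only B9 contains Q7, so B9 is forced; the remaining 4 certifications need at least 2 more members (each remaining member adds at most 3) — so at least 3 members are needed, and 3 is optimal.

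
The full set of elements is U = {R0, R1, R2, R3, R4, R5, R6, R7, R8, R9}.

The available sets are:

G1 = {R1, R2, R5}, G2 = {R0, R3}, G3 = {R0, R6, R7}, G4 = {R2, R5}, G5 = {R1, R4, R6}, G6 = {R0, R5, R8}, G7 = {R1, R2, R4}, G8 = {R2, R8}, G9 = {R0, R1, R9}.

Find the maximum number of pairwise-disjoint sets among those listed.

G2, G5, G8 are pairwise disjoint (G2={R0,R3}; G5={R1,R4,R6}; G8={R2,R8}).
Every remaining set overlaps one of these, and no 4 of the listed sets are pairwise disjoint, so 3 is the maximum.

3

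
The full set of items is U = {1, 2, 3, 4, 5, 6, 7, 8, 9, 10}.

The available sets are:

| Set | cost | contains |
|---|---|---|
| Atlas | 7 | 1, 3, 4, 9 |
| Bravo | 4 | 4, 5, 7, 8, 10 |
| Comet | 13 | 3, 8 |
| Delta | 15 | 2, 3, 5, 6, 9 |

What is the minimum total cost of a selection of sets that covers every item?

Atlas, Bravo, Delta together cover every item (Atlas ∪ Bravo ∪ Delta = {1, 2, 3, 4, 5, 6, 7, 8, 9, 10}); total cost 7 + 4 + 15 = 26.
No covering selection has total cost below 26.

26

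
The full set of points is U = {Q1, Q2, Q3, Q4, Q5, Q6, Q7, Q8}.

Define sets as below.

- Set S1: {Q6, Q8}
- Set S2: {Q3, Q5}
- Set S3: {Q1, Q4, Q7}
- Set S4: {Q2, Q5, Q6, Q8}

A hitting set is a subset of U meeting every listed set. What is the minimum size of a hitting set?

3

The 3 points {Q3, Q4, Q6} hit every set.
The sets S1, S2, S3 are pairwise disjoint, so any hitting set needs a separate point for each — at least 3. Hence 3 is optimal.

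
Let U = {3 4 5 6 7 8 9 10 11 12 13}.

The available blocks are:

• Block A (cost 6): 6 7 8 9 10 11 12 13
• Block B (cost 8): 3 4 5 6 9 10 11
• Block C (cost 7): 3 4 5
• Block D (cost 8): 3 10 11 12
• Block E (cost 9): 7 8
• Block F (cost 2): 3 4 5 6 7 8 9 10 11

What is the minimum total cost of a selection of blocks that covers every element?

A, F together cover every element (A ∪ F = {3, 4, 5, 6, 7, 8, 9, 10, 11, 12, 13}); total cost 6 + 2 = 8.
No covering selection has total cost below 8.

8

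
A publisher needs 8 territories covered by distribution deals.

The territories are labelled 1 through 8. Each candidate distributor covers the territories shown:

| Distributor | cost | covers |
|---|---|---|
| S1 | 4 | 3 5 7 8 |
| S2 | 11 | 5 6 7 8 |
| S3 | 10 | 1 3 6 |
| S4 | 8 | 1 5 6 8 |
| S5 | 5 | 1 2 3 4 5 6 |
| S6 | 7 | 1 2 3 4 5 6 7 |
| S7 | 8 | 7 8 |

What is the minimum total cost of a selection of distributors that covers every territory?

9

S1, S5 together cover every territory (S1 ∪ S5 = {1, 2, 3, 4, 5, 6, 7, 8}); total cost 4 + 5 = 9.
No covering selection has total cost below 9.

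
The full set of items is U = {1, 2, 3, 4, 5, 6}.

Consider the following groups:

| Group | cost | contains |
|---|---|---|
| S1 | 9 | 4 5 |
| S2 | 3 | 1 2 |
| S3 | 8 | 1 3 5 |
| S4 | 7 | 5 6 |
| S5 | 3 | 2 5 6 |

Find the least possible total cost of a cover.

S1, S3, S5 together cover every item (S1 ∪ S3 ∪ S5 = {1, 2, 3, 4, 5, 6}); total cost 9 + 8 + 3 = 20.
The greedy pick S5, S2, S3, S1 costs 23; no covering selection beats 20.

20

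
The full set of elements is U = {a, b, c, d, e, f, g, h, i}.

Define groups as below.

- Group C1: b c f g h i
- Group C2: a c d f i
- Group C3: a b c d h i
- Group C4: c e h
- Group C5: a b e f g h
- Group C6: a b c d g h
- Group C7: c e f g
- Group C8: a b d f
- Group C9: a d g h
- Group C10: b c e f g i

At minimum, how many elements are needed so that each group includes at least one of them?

The 2 elements {f, h} hit every group.
The groups C4, C8 are pairwise disjoint, so any hitting set needs a separate element for each — at least 2. Hence 2 is optimal.

2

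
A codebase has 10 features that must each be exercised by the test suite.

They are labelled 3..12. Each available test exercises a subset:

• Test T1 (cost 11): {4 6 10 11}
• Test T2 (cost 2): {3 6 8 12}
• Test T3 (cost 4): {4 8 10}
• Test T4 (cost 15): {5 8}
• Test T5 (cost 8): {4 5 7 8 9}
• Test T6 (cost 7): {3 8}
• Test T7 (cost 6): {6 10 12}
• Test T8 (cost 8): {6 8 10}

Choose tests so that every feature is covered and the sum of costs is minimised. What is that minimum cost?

21

T1, T2, T5 together cover every feature (T1 ∪ T2 ∪ T5 = {3, 4, 5, 6, 7, 8, 9, 10, 11, 12}); total cost 11 + 2 + 8 = 21.
The greedy pick T2, T3, T5, T1 costs 25; no covering selection beats 21.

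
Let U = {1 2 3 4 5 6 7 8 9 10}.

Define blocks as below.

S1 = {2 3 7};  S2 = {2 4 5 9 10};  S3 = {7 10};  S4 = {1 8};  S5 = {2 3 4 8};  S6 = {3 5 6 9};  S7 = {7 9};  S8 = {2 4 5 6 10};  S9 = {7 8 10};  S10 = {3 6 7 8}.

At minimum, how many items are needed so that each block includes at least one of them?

3

The 3 items {5, 7, 8} hit every block.
The blocks S4, S7, S8 are pairwise disjoint, so any hitting set needs a separate item for each — at least 3. Hence 3 is optimal.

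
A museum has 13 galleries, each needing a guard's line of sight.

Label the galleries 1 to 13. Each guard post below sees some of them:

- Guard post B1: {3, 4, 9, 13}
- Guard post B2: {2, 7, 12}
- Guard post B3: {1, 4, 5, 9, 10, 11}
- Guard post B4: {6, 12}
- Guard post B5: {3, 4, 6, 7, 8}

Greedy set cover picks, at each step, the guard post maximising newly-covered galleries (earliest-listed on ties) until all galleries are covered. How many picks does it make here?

Greedy: pick B3 (covers 6 new) → pick B5 (covers 4 new) → pick B2 (covers 2 new) → pick B1 (covers 1 new). Total picks: 4.

4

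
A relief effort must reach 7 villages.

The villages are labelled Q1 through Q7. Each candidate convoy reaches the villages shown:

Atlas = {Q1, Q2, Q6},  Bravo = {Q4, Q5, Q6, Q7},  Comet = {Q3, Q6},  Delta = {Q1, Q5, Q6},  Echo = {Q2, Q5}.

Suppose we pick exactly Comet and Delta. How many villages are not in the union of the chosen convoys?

Union of Comet, Delta = {Q1, Q3, Q5, Q6}.
Not covered: Q2, Q4, Q7 — 3 villages.

3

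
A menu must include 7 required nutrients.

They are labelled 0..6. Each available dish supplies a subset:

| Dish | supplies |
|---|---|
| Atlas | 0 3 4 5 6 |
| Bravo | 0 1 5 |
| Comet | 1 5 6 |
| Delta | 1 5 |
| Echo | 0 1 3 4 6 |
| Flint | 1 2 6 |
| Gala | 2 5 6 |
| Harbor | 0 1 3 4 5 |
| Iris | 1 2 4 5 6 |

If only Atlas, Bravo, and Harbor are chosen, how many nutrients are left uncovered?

Union of Atlas, Bravo, Harbor = {0, 1, 3, 4, 5, 6}.
Not covered: 2 — 1 nutrient.

1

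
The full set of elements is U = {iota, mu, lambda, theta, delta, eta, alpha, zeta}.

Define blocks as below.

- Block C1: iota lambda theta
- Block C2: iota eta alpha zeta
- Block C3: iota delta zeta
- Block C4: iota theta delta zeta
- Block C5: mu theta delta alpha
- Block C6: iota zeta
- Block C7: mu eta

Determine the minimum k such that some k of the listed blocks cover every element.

C1, C2, and C5 cover everything between them: the union {iota, mu, lambda, theta, delta, eta, alpha, zeta} is all of U.
Only C1 contains lambda, so C1 is forced; the remaining 5 elements need at least 2 more blocks (each remaining block adds at most 3) — so at least 3 blocks are needed, and 3 is optimal.

3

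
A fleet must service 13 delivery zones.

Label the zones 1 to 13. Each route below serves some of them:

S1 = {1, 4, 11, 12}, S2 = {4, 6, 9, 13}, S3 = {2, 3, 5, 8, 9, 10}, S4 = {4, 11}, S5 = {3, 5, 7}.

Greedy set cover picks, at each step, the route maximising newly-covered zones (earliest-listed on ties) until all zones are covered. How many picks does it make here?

4

Greedy: pick S3 (covers 6 new) → pick S1 (covers 4 new) → pick S2 (covers 2 new) → pick S5 (covers 1 new). Total picks: 4.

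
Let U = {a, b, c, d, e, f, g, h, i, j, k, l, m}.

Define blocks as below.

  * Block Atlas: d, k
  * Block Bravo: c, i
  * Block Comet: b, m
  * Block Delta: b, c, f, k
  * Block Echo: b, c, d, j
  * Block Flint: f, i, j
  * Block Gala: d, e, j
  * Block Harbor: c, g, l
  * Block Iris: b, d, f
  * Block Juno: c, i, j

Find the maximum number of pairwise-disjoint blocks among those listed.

4

Atlas, Comet, Flint, Harbor are pairwise disjoint (Atlas={d,k}; Comet={b,m}; Flint={f,i,j}; Harbor={c,g,l}).
Every remaining block overlaps one of these, and no 5 of the listed blocks are pairwise disjoint, so 4 is the maximum.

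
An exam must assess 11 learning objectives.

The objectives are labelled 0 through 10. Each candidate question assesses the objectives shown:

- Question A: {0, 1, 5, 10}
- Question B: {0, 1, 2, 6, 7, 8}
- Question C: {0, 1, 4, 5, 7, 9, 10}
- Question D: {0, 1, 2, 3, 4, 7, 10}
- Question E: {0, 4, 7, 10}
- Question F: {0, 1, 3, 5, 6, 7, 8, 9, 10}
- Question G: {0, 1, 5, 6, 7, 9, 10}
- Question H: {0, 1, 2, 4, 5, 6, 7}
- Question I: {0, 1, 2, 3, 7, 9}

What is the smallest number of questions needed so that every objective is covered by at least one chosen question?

D and F together: D ∪ F = {0, 1, 2, 3, 4, 5, 6, 7, 8, 9, 10} — every objective is covered.
No single question has all 11 objectives (the largest, F, has 9), so 2 is optimal.

2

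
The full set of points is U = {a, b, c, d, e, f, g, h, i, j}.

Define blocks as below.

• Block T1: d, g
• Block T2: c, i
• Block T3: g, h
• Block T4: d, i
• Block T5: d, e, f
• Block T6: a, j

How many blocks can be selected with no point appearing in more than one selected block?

4

T2, T3, T5, T6 are pairwise disjoint (T2={c,i}; T3={g,h}; T5={d,e,f}; T6={a,j}).
Every remaining block overlaps one of these, and no 5 of the listed blocks are pairwise disjoint, so 4 is the maximum.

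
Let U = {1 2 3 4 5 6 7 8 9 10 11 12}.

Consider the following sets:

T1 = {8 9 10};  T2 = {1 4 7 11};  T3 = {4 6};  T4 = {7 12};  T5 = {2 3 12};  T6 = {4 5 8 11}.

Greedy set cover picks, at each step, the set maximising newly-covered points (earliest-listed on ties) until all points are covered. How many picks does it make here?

Greedy: pick T2 (covers 4 new) → pick T1 (covers 3 new) → pick T5 (covers 3 new) → pick T3 (covers 1 new) → pick T6 (covers 1 new). Total picks: 5.

5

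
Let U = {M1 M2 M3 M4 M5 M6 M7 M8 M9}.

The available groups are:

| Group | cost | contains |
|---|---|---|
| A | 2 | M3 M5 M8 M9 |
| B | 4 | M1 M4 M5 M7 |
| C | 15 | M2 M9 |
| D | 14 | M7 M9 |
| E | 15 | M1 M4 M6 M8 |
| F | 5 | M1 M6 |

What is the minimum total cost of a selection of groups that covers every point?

26

A, B, C, F together cover every point (A ∪ B ∪ C ∪ F = {M1, M2, M3, M4, M5, M6, M7, M8, M9}); total cost 2 + 4 + 15 + 5 = 26.
No covering selection has total cost below 26.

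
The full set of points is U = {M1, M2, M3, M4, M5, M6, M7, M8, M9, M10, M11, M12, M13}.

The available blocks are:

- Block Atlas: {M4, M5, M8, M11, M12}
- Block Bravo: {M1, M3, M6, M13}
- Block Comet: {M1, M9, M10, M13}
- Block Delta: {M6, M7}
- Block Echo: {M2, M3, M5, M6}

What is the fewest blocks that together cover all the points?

4

Atlas and Comet and Delta and Echo together: Atlas ∪ Comet ∪ Delta ∪ Echo = {M1, M2, M3, M4, M5, M6, M7, M8, M9, M10, M11, M12, M13} — every point is covered.
Only Echo contains M2, so Echo is forced; the remaining 9 points need at least 3 more blocks (each remaining block adds at most 4) — so at least 4 blocks are needed, and 4 is optimal.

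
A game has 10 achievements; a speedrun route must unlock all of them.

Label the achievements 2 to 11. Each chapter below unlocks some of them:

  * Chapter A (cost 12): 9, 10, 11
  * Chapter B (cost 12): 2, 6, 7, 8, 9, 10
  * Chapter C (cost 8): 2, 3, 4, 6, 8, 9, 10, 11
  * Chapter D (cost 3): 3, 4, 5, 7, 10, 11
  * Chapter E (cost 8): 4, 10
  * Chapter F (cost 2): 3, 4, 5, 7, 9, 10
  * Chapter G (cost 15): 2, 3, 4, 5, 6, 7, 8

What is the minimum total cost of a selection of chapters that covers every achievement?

10

C, F together cover every achievement (C ∪ F = {2, 3, 4, 5, 6, 7, 8, 9, 10, 11}); total cost 8 + 2 = 10.
No covering selection has total cost below 10.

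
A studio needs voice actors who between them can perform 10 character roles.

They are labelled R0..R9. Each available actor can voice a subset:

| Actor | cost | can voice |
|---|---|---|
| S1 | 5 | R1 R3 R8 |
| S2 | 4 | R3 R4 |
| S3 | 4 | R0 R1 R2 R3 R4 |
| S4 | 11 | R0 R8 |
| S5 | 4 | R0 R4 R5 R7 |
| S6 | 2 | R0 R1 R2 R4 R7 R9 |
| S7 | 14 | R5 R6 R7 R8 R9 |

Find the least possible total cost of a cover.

S3, S7 together cover every role (S3 ∪ S7 = {R0, R1, R2, R3, R4, R5, R6, R7, R8, R9}); total cost 4 + 14 = 18.
The greedy pick S6, S1, S5, S7 costs 25; no covering selection beats 18.

18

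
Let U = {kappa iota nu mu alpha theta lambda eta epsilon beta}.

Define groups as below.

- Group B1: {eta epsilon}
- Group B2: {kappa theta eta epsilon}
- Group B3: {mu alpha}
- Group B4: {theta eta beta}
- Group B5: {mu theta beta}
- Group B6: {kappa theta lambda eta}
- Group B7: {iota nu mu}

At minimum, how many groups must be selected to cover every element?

B2 and B3 and B4 and B6 and B7 together: B2 ∪ B3 ∪ B4 ∪ B6 ∪ B7 = {kappa, iota, nu, mu, alpha, theta, lambda, eta, epsilon, beta} — every element is covered.
No 4 of the 7 groups cover everything (all 35 combinations miss at least one element), so 5 is optimal.

5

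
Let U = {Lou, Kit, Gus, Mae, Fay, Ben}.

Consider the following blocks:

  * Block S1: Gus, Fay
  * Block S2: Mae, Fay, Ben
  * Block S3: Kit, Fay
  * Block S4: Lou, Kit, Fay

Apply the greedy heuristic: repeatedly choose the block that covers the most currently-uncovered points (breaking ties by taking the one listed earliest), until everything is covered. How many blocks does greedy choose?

Greedy: pick S2 (covers 3 new) → pick S4 (covers 2 new) → pick S1 (covers 1 new). Total picks: 3.

3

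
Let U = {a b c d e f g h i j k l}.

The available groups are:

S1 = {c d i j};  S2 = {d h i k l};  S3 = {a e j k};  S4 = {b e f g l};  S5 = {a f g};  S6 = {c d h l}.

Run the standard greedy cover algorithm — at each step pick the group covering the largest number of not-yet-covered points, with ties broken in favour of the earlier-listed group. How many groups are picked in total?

Greedy: pick S2 (covers 5 new) → pick S4 (covers 4 new) → pick S1 (covers 2 new) → pick S3 (covers 1 new). Total picks: 4.

4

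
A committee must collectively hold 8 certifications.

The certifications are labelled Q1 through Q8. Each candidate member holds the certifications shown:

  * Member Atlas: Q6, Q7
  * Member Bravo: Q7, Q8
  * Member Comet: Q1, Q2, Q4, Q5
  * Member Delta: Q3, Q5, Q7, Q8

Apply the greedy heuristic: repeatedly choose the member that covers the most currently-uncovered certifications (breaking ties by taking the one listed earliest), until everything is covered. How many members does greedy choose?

Greedy: pick Comet (covers 4 new) → pick Delta (covers 3 new) → pick Atlas (covers 1 new). Total picks: 3.

3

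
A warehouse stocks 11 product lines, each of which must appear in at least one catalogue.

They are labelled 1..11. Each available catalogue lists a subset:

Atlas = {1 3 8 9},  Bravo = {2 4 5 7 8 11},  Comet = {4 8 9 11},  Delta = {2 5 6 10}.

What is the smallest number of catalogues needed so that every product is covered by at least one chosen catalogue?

Take {Atlas, Bravo, Delta}. Their union is {1, 2, 3, 4, 5, 6, 7, 8, 9, 10, 11}, which is all 11 products.
Only Atlas contains 1, so Atlas is forced; the remaining 7 products need at least 2 more catalogues (each remaining catalogue adds at most 5) — so at least 3 catalogues are needed, and 3 is optimal.

3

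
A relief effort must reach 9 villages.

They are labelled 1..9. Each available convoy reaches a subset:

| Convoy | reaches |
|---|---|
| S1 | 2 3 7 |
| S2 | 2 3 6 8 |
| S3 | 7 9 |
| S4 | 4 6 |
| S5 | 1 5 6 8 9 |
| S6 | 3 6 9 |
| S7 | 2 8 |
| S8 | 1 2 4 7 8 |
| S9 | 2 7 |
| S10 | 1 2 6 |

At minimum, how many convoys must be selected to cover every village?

Take {S2, S5, S8}. Their union is {1, 2, 3, 4, 5, 6, 7, 8, 9}, which is all 9 villages.
Only S5 contains 5, so S5 is forced; the remaining 4 villages need at least 2 more convoys (each remaining convoy adds at most 3) — so at least 3 convoys are needed, and 3 is optimal.

3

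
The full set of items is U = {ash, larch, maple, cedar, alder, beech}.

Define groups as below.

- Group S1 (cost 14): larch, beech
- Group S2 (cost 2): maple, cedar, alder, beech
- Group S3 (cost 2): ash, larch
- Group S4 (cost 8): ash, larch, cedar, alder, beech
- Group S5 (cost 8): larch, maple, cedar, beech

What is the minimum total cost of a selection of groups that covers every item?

4

S2, S3 together cover every item (S2 ∪ S3 = {ash, larch, maple, cedar, alder, beech}); total cost 2 + 2 = 4.
No covering selection has total cost below 4.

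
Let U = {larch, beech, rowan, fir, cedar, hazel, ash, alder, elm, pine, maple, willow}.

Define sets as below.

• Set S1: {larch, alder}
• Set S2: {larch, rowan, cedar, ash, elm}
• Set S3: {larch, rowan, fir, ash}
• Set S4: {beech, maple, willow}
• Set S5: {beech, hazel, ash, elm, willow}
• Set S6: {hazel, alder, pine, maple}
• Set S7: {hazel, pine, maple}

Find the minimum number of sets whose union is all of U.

4

S2 and S3 and S4 and S6 together: S2 ∪ S3 ∪ S4 ∪ S6 = {larch, beech, rowan, fir, cedar, hazel, ash, alder, elm, pine, maple, willow} — every item is covered.
No 3 of the 7 sets cover everything (all 35 combinations miss at least one item), so 4 is optimal.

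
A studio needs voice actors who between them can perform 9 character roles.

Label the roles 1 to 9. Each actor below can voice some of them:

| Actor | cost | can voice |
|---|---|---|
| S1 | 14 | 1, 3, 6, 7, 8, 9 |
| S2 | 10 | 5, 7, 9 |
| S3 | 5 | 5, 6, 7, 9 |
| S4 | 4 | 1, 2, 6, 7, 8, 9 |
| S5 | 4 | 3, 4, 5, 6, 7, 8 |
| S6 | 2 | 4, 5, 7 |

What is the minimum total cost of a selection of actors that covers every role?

S4, S5 together cover every role (S4 ∪ S5 = {1, 2, 3, 4, 5, 6, 7, 8, 9}); total cost 4 + 4 = 8.
The greedy pick S4, S6, S5 costs 10; no covering selection beats 8.

8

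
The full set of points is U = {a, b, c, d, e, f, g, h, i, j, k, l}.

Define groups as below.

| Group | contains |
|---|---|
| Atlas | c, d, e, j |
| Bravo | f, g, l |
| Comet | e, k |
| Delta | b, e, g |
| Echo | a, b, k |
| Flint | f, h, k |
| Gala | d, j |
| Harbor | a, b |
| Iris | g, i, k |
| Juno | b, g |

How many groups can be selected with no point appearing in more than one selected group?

Bravo, Comet, Gala, Harbor are pairwise disjoint (Bravo={f,g,l}; Comet={e,k}; Gala={d,j}; Harbor={a,b}).
Every remaining group overlaps one of these, and no 5 of the listed groups are pairwise disjoint, so 4 is the maximum.

4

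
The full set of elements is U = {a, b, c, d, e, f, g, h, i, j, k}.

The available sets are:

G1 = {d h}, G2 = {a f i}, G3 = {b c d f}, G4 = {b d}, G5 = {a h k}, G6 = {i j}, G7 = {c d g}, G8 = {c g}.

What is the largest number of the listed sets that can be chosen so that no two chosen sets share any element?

G4, G5, G6, G8 are pairwise disjoint (G4={b,d}; G5={a,h,k}; G6={i,j}; G8={c,g}).
Every remaining set overlaps one of these, and no 5 of the listed sets are pairwise disjoint, so 4 is the maximum.

4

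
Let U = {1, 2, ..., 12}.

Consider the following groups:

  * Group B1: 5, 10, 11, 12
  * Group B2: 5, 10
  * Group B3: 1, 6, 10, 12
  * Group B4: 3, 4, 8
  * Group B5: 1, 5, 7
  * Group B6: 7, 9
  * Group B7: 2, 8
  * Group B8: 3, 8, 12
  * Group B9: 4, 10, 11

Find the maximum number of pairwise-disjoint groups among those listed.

3

B2, B6, B7 are pairwise disjoint (B2={5,10}; B6={7,9}; B7={2,8}).
Every remaining group overlaps one of these, and no 4 of the listed groups are pairwise disjoint, so 3 is the maximum.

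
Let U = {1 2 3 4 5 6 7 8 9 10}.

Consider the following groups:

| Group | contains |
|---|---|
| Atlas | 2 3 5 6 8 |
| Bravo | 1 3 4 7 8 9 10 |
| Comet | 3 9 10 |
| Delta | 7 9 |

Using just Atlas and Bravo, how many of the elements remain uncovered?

0

Union of Atlas, Bravo = {1, 2, 3, 4, 5, 6, 7, 8, 9, 10} — that's every element, so 0 are uncovered.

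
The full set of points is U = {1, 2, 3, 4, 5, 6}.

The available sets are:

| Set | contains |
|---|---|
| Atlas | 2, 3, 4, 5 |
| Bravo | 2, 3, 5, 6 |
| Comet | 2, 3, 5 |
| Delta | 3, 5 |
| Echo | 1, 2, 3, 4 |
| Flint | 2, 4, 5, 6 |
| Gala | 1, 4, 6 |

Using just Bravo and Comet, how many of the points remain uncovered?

2

Union of Bravo, Comet = {2, 3, 5, 6}.
Not covered: 1, 4 — 2 points.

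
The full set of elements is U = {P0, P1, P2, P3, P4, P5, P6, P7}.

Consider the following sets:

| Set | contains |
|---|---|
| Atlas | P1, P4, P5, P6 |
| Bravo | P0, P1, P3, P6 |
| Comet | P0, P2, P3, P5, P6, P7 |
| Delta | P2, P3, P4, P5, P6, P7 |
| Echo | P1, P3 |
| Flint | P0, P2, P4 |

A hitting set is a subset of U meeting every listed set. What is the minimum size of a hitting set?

2

The 2 elements {P3, P4} hit every set.
The sets Echo, Flint are pairwise disjoint, so any hitting set needs a separate element for each — at least 2. Hence 2 is optimal.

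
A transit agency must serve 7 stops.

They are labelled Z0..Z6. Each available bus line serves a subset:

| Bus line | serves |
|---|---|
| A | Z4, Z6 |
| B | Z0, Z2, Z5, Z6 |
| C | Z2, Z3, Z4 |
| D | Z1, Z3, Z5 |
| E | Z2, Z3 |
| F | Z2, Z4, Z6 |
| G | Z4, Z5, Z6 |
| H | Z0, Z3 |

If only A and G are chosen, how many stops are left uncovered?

Union of A, G = {Z4, Z5, Z6}.
Not covered: Z0, Z1, Z2, Z3 — 4 stops.

4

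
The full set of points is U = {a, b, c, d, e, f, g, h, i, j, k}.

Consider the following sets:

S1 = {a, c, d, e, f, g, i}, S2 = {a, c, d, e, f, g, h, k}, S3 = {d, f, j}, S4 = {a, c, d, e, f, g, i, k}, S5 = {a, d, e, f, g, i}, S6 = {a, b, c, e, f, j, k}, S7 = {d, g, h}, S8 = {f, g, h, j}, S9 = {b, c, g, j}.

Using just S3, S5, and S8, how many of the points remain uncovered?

Union of S3, S5, S8 = {a, d, e, f, g, h, i, j}.
Not covered: b, c, k — 3 points.

3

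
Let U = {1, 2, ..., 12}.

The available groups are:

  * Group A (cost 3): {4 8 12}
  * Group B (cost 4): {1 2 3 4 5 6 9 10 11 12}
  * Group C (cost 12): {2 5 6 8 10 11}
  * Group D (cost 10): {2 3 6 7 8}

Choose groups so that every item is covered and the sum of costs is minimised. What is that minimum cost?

14

B, D together cover every item (B ∪ D = {1, 2, 3, 4, 5, 6, 7, 8, 9, 10, 11, 12}); total cost 4 + 10 = 14.
The greedy pick B, A, D costs 17; no covering selection beats 14.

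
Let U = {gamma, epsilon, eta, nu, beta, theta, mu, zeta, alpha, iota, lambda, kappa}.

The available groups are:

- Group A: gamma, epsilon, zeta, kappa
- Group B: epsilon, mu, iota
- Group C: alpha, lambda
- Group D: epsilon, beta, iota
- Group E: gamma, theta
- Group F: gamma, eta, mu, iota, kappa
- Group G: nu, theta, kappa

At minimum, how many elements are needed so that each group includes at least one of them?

H = {theta, zeta, iota, lambda} meets every group (each contains at least one member of H), and |H| = 4.
No choice of 3 elements meets every group, so 4 is the minimum.

4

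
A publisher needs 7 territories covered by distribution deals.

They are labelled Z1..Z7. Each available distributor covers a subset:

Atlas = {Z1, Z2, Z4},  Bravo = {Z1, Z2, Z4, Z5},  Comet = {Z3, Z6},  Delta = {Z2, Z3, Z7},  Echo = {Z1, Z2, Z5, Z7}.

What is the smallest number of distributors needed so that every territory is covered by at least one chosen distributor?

3

Take {Bravo, Comet, Echo}. Their union is {Z1, Z2, Z3, Z4, Z5, Z6, Z7}, which is all 7 territories.
Only Comet contains Z6, so Comet is forced; the remaining 5 territories need at least 2 more distributors (each remaining distributor adds at most 4) — so at least 3 distributors are needed, and 3 is optimal.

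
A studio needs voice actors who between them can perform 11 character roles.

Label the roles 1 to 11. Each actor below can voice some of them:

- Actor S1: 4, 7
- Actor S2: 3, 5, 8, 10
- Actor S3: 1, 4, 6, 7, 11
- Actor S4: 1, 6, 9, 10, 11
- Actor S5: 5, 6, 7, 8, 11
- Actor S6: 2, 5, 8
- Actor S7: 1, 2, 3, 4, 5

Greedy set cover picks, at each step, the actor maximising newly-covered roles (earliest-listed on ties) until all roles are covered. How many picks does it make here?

4

Greedy: pick S3 (covers 5 new) → pick S2 (covers 4 new) → pick S4 (covers 1 new) → pick S6 (covers 1 new). Total picks: 4.
(The true minimum cover uses only 3 actors, so greedy is not optimal here.)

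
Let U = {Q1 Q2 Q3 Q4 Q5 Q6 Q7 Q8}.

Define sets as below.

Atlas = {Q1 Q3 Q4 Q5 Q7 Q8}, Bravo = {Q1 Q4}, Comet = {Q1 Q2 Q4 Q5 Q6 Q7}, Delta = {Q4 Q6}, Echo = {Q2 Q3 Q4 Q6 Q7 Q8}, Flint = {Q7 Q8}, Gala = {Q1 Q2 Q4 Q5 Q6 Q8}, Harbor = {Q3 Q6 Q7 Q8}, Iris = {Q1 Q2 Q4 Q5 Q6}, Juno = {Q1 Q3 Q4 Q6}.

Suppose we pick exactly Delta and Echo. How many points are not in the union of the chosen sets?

2

Union of Delta, Echo = {Q2, Q3, Q4, Q6, Q7, Q8}.
Not covered: Q1, Q5 — 2 points.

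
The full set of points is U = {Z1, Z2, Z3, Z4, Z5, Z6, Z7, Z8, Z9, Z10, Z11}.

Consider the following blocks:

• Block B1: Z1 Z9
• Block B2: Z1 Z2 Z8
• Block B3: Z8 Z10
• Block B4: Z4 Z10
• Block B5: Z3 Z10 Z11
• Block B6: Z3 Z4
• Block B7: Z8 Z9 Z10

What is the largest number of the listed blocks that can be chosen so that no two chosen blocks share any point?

3

B1, B3, B6 are pairwise disjoint (B1={Z1,Z9}; B3={Z8,Z10}; B6={Z3,Z4}).
Every remaining block overlaps one of these, and no 4 of the listed blocks are pairwise disjoint, so 3 is the maximum.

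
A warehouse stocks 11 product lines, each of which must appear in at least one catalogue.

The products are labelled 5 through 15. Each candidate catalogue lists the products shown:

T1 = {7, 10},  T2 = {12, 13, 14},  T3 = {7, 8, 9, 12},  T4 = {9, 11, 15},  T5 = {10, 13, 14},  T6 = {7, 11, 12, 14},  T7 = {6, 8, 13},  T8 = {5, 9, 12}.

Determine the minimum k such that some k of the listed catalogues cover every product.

T3 and T4 and T5 and T7 and T8 together: T3 ∪ T4 ∪ T5 ∪ T7 ∪ T8 = {5, 6, 7, 8, 9, 10, 11, 12, 13, 14, 15} — every product is covered.
No 4 of the 8 catalogues cover everything (all 70 combinations miss at least one product), so 5 is optimal.

5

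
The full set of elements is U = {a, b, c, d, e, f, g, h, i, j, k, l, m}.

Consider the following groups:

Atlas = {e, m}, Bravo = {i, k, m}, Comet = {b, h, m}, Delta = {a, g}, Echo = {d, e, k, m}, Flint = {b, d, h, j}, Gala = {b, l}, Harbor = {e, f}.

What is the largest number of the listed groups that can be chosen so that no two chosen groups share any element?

4

Bravo, Delta, Gala, Harbor are pairwise disjoint (Bravo={i,k,m}; Delta={a,g}; Gala={b,l}; Harbor={e,f}).
Every remaining group overlaps one of these, and no 5 of the listed groups are pairwise disjoint, so 4 is the maximum.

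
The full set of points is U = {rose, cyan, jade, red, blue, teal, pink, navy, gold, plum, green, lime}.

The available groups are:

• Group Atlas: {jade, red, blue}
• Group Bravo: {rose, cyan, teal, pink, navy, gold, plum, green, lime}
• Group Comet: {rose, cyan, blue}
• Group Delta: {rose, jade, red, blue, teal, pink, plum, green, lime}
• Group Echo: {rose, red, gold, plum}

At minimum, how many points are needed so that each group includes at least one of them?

The 2 points {blue, plum} hit every group.
The groups Atlas, Bravo are pairwise disjoint, so any hitting set needs a separate point for each — at least 2. Hence 2 is optimal.

2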